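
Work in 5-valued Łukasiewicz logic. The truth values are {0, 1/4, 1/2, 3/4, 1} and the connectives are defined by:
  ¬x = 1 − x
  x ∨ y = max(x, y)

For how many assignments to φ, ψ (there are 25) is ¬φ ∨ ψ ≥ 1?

9

value 1: 9 assignments (counts)
value 3/4: 7 assignments
value 1/2: 5 assignments
value 1/4: 3 assignments
value 0: 1 assignment
So 9 of the 25 assignments meet the threshold.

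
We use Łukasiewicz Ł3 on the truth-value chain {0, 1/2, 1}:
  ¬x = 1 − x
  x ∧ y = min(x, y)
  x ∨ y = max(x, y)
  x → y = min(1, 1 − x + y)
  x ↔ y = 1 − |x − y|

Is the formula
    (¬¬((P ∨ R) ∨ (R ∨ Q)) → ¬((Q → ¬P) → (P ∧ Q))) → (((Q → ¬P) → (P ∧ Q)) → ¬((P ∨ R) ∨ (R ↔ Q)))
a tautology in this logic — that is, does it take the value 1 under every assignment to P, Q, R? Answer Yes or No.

No

Counterexample: take P = 1/2, Q = 1/2, R = 1/2.
P ∨ R = 1/2 ∨ 1/2 = 1/2
R ∨ Q = 1/2 ∨ 1/2 = 1/2
(P ∨ R) ∨ (R ∨ Q) = 1/2 ∨ 1/2 = 1/2
¬((P ∨ R) ∨ (R ∨ Q)) = ¬1/2 = 1/2
¬¬((P ∨ R) ∨ (R ∨ Q)) = ¬1/2 = 1/2
¬P = ¬1/2 = 1/2
Q → ¬P = 1/2 → 1/2 = 1
P ∧ Q = 1/2 ∧ 1/2 = 1/2
(Q → ¬P) → (P ∧ Q) = 1 → 1/2 = 1/2
¬((Q → ¬P) → (P ∧ Q)) = ¬1/2 = 1/2
¬¬((P ∨ R) ∨ (R ∨ Q)) → ¬((Q → ¬P) → (P ∧ Q)) = 1/2 → 1/2 = 1
¬P = ¬1/2 = 1/2
Q → ¬P = 1/2 → 1/2 = 1
P ∧ Q = 1/2 ∧ 1/2 = 1/2
(Q → ¬P) → (P ∧ Q) = 1 → 1/2 = 1/2
P ∨ R = 1/2 ∨ 1/2 = 1/2
R ↔ Q = 1/2 ↔ 1/2 = 1
(P ∨ R) ∨ (R ↔ Q) = 1/2 ∨ 1 = 1
¬((P ∨ R) ∨ (R ↔ Q)) = ¬1 = 0
((Q → ¬P) → (P ∧ Q)) → ¬((P ∨ R) ∨ (R ↔ Q)) = 1/2 → 0 = 1/2
(¬¬((P ∨ R) ∨ (R ∨ Q)) → ¬((Q → ¬P) → (P ∧ Q))) → (((Q → ¬P) → (P ∧ Q)) → ¬((P ∨ R) ∨ (R ↔ Q))) = 1 → 1/2 = 1/2
This gives 1/2 ≠ 1.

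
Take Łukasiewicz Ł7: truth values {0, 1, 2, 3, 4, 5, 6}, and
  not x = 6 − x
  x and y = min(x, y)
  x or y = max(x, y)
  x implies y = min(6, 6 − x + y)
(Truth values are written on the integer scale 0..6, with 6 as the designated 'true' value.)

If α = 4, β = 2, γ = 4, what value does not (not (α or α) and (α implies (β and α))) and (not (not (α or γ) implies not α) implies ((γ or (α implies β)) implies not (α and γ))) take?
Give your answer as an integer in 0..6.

4

α or α = 4 or 4 = 4
not (α or α) = not 4 = 2
β and α = 2 and 4 = 2
α implies (β and α) = 4 implies 2 = 4
not (α or α) and (α implies (β and α)) = 2 and 4 = 2
not (not (α or α) and (α implies (β and α))) = not 2 = 4
α or γ = 4 or 4 = 4
not (α or γ) = not 4 = 2
not α = not 4 = 2
not (α or γ) implies not α = 2 implies 2 = 6
not (not (α or γ) implies not α) = not 6 = 0
α implies β = 4 implies 2 = 4
γ or (α implies β) = 4 or 4 = 4
α and γ = 4 and 4 = 4
not (α and γ) = not 4 = 2
(γ or (α implies β)) implies not (α and γ) = 4 implies 2 = 4
not (not (α or γ) implies not α) implies ((γ or (α implies β)) implies not (α and γ)) = 0 implies 4 = 6
not (not (α or α) and (α implies (β and α))) and (not (not (α or γ) implies not α) implies ((γ or (α implies β)) implies not (α and γ))) = 4 and 6 = 4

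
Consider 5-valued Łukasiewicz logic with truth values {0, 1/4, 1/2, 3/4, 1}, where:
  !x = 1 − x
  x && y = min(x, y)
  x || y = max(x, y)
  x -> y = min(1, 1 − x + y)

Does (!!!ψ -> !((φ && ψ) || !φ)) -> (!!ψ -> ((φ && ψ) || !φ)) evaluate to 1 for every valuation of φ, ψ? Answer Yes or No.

Counterexample: take φ = 1/4, ψ = 1.
!ψ = !1 = 0
!!ψ = !0 = 1
!!!ψ = !1 = 0
φ && ψ = 1/4 && 1 = 1/4
!φ = !1/4 = 3/4
(φ && ψ) || !φ = 1/4 || 3/4 = 3/4
!((φ && ψ) || !φ) = !3/4 = 1/4
!!!ψ -> !((φ && ψ) || !φ) = 0 -> 1/4 = 1
!ψ = !1 = 0
!!ψ = !0 = 1
φ && ψ = 1/4 && 1 = 1/4
!φ = !1/4 = 3/4
(φ && ψ) || !φ = 1/4 || 3/4 = 3/4
!!ψ -> ((φ && ψ) || !φ) = 1 -> 3/4 = 3/4
(!!!ψ -> !((φ && ψ) || !φ)) -> (!!ψ -> ((φ && ψ) || !φ)) = 1 -> 3/4 = 3/4
This gives 3/4 ≠ 1.

No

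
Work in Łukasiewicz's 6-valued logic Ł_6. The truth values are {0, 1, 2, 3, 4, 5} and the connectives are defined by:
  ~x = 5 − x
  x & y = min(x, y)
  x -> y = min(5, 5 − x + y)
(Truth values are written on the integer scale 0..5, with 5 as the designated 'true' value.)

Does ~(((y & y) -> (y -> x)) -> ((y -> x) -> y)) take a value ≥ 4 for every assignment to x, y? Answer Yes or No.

Counterexample: take x = 0, y = 1.
y & y = 1 & 1 = 1
y -> x = 1 -> 0 = 4
(y & y) -> (y -> x) = 1 -> 4 = 5
y -> x = 1 -> 0 = 4
(y -> x) -> y = 4 -> 1 = 2
((y & y) -> (y -> x)) -> ((y -> x) -> y) = 5 -> 2 = 2
~(((y & y) -> (y -> x)) -> ((y -> x) -> y)) = ~2 = 3
This gives 3, which is below 4.

No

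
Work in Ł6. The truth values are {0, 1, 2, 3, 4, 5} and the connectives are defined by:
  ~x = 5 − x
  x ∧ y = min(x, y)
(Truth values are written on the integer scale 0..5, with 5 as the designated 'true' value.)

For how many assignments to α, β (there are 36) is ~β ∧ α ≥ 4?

4

value 5: 1 assignment (counts)
value 4: 3 assignments (counts)
value 3: 5 assignments
value 2: 7 assignments
value 1: 9 assignments
value 0: 11 assignments
So 4 of the 36 assignments meet the threshold.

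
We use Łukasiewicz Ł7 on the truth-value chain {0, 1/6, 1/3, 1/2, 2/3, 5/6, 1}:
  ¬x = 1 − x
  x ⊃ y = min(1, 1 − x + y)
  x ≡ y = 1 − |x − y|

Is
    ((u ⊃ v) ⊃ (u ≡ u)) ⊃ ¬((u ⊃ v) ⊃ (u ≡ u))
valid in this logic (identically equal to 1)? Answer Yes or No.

Counterexample: take u = 0, v = 0.
u ⊃ v = 0 ⊃ 0 = 1
u ≡ u = 0 ≡ 0 = 1
(u ⊃ v) ⊃ (u ≡ u) = 1 ⊃ 1 = 1
u ⊃ v = 0 ⊃ 0 = 1
u ≡ u = 0 ≡ 0 = 1
(u ⊃ v) ⊃ (u ≡ u) = 1 ⊃ 1 = 1
¬((u ⊃ v) ⊃ (u ≡ u)) = ¬1 = 0
((u ⊃ v) ⊃ (u ≡ u)) ⊃ ¬((u ⊃ v) ⊃ (u ≡ u)) = 1 ⊃ 0 = 0
This gives 0 ≠ 1.

No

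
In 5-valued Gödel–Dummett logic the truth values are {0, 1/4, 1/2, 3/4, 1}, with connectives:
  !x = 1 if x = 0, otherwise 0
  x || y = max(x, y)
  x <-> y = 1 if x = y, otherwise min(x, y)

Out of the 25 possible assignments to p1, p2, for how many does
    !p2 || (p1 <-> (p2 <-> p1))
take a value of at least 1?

16

value 1: 16 assignments (counts)
value 3/4: 2 assignments
value 1/2: 3 assignments
value 1/4: 4 assignments
So 16 of the 25 assignments meet the threshold.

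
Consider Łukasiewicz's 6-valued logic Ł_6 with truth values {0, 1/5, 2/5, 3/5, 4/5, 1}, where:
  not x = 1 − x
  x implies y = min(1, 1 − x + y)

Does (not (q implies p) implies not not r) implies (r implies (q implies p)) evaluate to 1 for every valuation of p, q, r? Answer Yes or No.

Counterexample: take p = 0, q = 1/5, r = 1.
q implies p = 1/5 implies 0 = 4/5
not (q implies p) = not 4/5 = 1/5
not r = not 1 = 0
not not r = not 0 = 1
not (q implies p) implies not not r = 1/5 implies 1 = 1
q implies p = 1/5 implies 0 = 4/5
r implies (q implies p) = 1 implies 4/5 = 4/5
(not (q implies p) implies not not r) implies (r implies (q implies p)) = 1 implies 4/5 = 4/5
This gives 4/5 ≠ 1.

No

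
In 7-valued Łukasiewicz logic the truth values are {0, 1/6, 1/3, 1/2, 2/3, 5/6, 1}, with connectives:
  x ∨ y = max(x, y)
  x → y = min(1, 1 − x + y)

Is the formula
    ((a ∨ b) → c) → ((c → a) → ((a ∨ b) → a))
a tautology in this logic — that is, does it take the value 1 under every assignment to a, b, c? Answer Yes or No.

Yes

At a = 2/3, b = 2/3, c = 1/3, for instance:
a ∨ b = 2/3 ∨ 2/3 = 2/3
(a ∨ b) → c = 2/3 → 1/3 = 2/3
c → a = 1/3 → 2/3 = 1
(a ∨ b) → a = 2/3 → 2/3 = 1
(c → a) → ((a ∨ b) → a) = 1 → 1 = 1
((a ∨ b) → c) → ((c → a) → ((a ∨ b) → a)) = 2/3 → 1 = 1
and checking the remaining 342 assignments likewise gives ≥ 1 in every case.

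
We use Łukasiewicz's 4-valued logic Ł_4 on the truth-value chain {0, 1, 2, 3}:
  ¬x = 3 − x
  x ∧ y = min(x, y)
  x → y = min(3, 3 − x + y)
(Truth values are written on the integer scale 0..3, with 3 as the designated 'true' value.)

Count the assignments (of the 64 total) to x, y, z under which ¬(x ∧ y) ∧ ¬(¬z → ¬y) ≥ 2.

value 3: 1 assignment (counts)
value 2: 5 assignments (counts)
value 1: 15 assignments
value 0: 43 assignments
So 6 of the 64 assignments meet the threshold.

6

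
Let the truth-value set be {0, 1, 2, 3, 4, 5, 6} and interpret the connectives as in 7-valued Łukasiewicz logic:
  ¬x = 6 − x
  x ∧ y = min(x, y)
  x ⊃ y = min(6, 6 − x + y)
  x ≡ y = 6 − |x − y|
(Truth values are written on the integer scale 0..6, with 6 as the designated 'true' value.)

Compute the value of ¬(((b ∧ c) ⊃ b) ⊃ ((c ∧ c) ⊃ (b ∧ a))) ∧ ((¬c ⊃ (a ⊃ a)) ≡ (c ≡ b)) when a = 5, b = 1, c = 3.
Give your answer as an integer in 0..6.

b ∧ c = 1 ∧ 3 = 1
(b ∧ c) ⊃ b = 1 ⊃ 1 = 6
c ∧ c = 3 ∧ 3 = 3
b ∧ a = 1 ∧ 5 = 1
(c ∧ c) ⊃ (b ∧ a) = 3 ⊃ 1 = 4
((b ∧ c) ⊃ b) ⊃ ((c ∧ c) ⊃ (b ∧ a)) = 6 ⊃ 4 = 4
¬(((b ∧ c) ⊃ b) ⊃ ((c ∧ c) ⊃ (b ∧ a))) = ¬4 = 2
¬c = ¬3 = 3
a ⊃ a = 5 ⊃ 5 = 6
¬c ⊃ (a ⊃ a) = 3 ⊃ 6 = 6
c ≡ b = 3 ≡ 1 = 4
(¬c ⊃ (a ⊃ a)) ≡ (c ≡ b) = 6 ≡ 4 = 4
¬(((b ∧ c) ⊃ b) ⊃ ((c ∧ c) ⊃ (b ∧ a))) ∧ ((¬c ⊃ (a ⊃ a)) ≡ (c ≡ b)) = 2 ∧ 4 = 2

2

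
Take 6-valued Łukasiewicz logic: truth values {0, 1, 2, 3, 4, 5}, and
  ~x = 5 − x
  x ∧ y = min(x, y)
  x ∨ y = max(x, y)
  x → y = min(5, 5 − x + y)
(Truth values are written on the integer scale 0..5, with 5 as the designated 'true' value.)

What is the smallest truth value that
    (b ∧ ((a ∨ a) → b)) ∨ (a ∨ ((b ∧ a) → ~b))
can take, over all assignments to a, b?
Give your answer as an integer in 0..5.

4

Take a = 2, b = 4:
a ∨ a = 2 ∨ 2 = 2
(a ∨ a) → b = 2 → 4 = 5
b ∧ ((a ∨ a) → b) = 4 ∧ 5 = 4
b ∧ a = 4 ∧ 2 = 2
~b = ~4 = 1
(b ∧ a) → ~b = 2 → 1 = 4
a ∨ ((b ∧ a) → ~b) = 2 ∨ 4 = 4
(b ∧ ((a ∨ a) → b)) ∨ (a ∨ ((b ∧ a) → ~b)) = 4 ∨ 4 = 4
No assignment yields a value below 4, so this is the minimum.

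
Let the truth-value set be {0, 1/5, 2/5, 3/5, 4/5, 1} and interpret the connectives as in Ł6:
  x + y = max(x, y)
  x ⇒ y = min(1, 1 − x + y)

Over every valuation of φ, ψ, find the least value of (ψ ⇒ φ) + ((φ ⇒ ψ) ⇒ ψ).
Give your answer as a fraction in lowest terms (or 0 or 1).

Take φ = 0, ψ = 2/5:
ψ ⇒ φ = 2/5 ⇒ 0 = 3/5
φ ⇒ ψ = 0 ⇒ 2/5 = 1
(φ ⇒ ψ) ⇒ ψ = 1 ⇒ 2/5 = 2/5
(ψ ⇒ φ) + ((φ ⇒ ψ) ⇒ ψ) = 3/5 + 2/5 = 3/5
No assignment yields a value below 3/5, so this is the minimum.

3/5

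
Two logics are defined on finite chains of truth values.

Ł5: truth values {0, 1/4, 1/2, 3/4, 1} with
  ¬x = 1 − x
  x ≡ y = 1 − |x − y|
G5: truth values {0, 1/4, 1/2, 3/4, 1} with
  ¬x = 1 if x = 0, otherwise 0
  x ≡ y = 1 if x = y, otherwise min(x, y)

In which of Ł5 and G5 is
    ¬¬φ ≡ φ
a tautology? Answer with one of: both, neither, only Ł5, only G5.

only Ł5

In Ł5: every assignment gives 1 — tautology.
In G5: at φ = 1/4 the value is 1/4 — not a tautology.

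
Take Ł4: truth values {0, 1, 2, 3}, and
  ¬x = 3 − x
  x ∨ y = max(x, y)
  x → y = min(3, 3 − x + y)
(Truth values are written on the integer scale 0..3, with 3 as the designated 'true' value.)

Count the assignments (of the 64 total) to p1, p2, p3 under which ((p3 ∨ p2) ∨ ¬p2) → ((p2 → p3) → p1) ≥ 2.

46

value 3: 32 assignments (counts)
value 2: 14 assignments (counts)
value 1: 11 assignments
value 0: 7 assignments
So 46 of the 64 assignments meet the threshold.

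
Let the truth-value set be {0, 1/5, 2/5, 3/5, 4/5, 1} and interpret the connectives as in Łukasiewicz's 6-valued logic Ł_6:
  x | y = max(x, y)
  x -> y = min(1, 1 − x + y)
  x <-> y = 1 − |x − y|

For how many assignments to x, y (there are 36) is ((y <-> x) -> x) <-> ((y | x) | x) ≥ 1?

26

value 1: 26 assignments (counts)
value 4/5: 7 assignments
value 3/5: 3 assignments
So 26 of the 36 assignments meet the threshold.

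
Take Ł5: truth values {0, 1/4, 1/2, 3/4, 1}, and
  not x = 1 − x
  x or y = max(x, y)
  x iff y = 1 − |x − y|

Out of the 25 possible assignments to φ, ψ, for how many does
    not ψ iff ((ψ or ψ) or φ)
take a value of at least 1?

5

value 1: 5 assignments (counts)
value 3/4: 4 assignments
value 1/2: 8 assignments
value 1/4: 2 assignments
value 0: 6 assignments
So 5 of the 25 assignments meet the threshold.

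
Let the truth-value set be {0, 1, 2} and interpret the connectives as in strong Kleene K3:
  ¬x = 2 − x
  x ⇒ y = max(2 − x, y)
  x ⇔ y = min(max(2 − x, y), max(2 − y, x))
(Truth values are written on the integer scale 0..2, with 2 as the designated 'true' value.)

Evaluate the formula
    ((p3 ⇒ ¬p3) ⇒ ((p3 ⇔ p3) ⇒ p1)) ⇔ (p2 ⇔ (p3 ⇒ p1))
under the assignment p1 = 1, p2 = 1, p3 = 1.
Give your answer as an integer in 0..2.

1

¬p3 = ¬1 = 1
p3 ⇒ ¬p3 = 1 ⇒ 1 = 1
p3 ⇔ p3 = 1 ⇔ 1 = 1
(p3 ⇔ p3) ⇒ p1 = 1 ⇒ 1 = 1
(p3 ⇒ ¬p3) ⇒ ((p3 ⇔ p3) ⇒ p1) = 1 ⇒ 1 = 1
p3 ⇒ p1 = 1 ⇒ 1 = 1
p2 ⇔ (p3 ⇒ p1) = 1 ⇔ 1 = 1
((p3 ⇒ ¬p3) ⇒ ((p3 ⇔ p3) ⇒ p1)) ⇔ (p2 ⇔ (p3 ⇒ p1)) = 1 ⇔ 1 = 1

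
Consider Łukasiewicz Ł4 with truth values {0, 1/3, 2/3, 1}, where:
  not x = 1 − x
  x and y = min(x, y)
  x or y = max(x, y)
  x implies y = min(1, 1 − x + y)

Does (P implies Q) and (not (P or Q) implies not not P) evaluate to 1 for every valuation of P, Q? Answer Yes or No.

No

Counterexample: take P = 0, Q = 0.
P implies Q = 0 implies 0 = 1
P or Q = 0 or 0 = 0
not (P or Q) = not 0 = 1
not P = not 0 = 1
not not P = not 1 = 0
not (P or Q) implies not not P = 1 implies 0 = 0
(P implies Q) and (not (P or Q) implies not not P) = 1 and 0 = 0
This gives 0 ≠ 1.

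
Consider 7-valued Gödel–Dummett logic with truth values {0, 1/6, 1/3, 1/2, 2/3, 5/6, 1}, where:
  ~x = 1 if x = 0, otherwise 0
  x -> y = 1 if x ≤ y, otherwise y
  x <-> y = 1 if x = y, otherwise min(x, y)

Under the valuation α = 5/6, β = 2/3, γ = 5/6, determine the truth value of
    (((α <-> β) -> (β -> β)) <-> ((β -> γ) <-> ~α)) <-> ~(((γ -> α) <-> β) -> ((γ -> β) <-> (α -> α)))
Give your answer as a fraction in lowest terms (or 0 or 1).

α <-> β = 5/6 <-> 2/3 = 2/3
β -> β = 2/3 -> 2/3 = 1
(α <-> β) -> (β -> β) = 2/3 -> 1 = 1
β -> γ = 2/3 -> 5/6 = 1
~α = ~5/6 = 0
(β -> γ) <-> ~α = 1 <-> 0 = 0
((α <-> β) -> (β -> β)) <-> ((β -> γ) <-> ~α) = 1 <-> 0 = 0
γ -> α = 5/6 -> 5/6 = 1
(γ -> α) <-> β = 1 <-> 2/3 = 2/3
γ -> β = 5/6 -> 2/3 = 2/3
α -> α = 5/6 -> 5/6 = 1
(γ -> β) <-> (α -> α) = 2/3 <-> 1 = 2/3
((γ -> α) <-> β) -> ((γ -> β) <-> (α -> α)) = 2/3 -> 2/3 = 1
~(((γ -> α) <-> β) -> ((γ -> β) <-> (α -> α))) = ~1 = 0
(((α <-> β) -> (β -> β)) <-> ((β -> γ) <-> ~α)) <-> ~(((γ -> α) <-> β) -> ((γ -> β) <-> (α -> α))) = 0 <-> 0 = 1

1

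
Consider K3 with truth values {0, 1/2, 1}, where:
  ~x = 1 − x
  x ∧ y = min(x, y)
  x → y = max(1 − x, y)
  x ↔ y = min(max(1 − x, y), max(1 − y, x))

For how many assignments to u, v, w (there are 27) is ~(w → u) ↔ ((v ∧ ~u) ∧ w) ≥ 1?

16

value 1: 16 assignments (counts)
value 1/2: 10 assignments
value 0: 1 assignment
So 16 of the 27 assignments meet the threshold.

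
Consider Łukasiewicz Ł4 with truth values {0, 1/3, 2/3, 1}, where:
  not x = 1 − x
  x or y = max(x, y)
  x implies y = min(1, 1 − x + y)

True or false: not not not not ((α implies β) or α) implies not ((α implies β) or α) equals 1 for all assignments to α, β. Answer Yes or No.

No

Counterexample: take α = 0, β = 0.
α implies β = 0 implies 0 = 1
(α implies β) or α = 1 or 0 = 1
not ((α implies β) or α) = not 1 = 0
not not ((α implies β) or α) = not 0 = 1
not not not ((α implies β) or α) = not 1 = 0
not not not not ((α implies β) or α) = not 0 = 1
α implies β = 0 implies 0 = 1
(α implies β) or α = 1 or 0 = 1
not ((α implies β) or α) = not 1 = 0
not not not not ((α implies β) or α) implies not ((α implies β) or α) = 1 implies 0 = 0
This gives 0 ≠ 1.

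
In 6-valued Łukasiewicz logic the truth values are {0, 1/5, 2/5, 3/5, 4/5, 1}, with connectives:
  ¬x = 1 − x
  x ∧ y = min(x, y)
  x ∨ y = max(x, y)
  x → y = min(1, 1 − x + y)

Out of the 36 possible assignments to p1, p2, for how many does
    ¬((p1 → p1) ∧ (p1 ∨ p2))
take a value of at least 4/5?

4

value 1: 1 assignment (counts)
value 4/5: 3 assignments (counts)
value 3/5: 5 assignments
value 2/5: 7 assignments
value 1/5: 9 assignments
value 0: 11 assignments
So 4 of the 36 assignments meet the threshold.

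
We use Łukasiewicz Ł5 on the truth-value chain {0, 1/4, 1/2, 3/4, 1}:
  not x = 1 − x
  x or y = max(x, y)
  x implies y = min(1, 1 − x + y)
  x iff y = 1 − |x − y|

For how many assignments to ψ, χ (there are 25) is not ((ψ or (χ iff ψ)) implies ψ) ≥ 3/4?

value 1: 1 assignment (counts)
value 3/4: 2 assignments (counts)
value 1/2: 4 assignments
value 1/4: 5 assignments
value 0: 13 assignments
So 3 of the 25 assignments meet the threshold.

3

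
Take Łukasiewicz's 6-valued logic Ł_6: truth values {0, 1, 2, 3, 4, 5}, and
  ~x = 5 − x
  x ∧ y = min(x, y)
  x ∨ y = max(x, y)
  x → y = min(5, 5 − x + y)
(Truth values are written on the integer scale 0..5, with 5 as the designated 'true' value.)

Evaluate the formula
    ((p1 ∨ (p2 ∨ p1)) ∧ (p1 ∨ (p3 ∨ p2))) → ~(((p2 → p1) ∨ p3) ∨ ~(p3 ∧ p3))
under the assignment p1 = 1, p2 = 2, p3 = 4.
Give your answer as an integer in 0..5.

4

p2 ∨ p1 = 2 ∨ 1 = 2
p1 ∨ (p2 ∨ p1) = 1 ∨ 2 = 2
p3 ∨ p2 = 4 ∨ 2 = 4
p1 ∨ (p3 ∨ p2) = 1 ∨ 4 = 4
(p1 ∨ (p2 ∨ p1)) ∧ (p1 ∨ (p3 ∨ p2)) = 2 ∧ 4 = 2
p2 → p1 = 2 → 1 = 4
(p2 → p1) ∨ p3 = 4 ∨ 4 = 4
p3 ∧ p3 = 4 ∧ 4 = 4
~(p3 ∧ p3) = ~4 = 1
((p2 → p1) ∨ p3) ∨ ~(p3 ∧ p3) = 4 ∨ 1 = 4
~(((p2 → p1) ∨ p3) ∨ ~(p3 ∧ p3)) = ~4 = 1
((p1 ∨ (p2 ∨ p1)) ∧ (p1 ∨ (p3 ∨ p2))) → ~(((p2 → p1) ∨ p3) ∨ ~(p3 ∧ p3)) = 2 → 1 = 4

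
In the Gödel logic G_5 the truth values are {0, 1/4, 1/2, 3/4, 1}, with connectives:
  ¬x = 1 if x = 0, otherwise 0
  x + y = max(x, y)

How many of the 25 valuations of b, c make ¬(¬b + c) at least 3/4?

4

value 1: 4 assignments (counts)
value 0: 21 assignments
So 4 of the 25 assignments meet the threshold.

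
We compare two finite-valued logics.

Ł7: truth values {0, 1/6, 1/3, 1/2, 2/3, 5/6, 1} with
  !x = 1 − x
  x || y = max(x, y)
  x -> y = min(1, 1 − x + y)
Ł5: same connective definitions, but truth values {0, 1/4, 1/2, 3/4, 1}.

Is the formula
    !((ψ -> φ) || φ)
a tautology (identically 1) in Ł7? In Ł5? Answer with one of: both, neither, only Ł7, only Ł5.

In Ł7: at φ = 0, ψ = 0 the value is 0 — not a tautology.
In Ł5: at φ = 0, ψ = 0 the value is 0 — not a tautology.

neither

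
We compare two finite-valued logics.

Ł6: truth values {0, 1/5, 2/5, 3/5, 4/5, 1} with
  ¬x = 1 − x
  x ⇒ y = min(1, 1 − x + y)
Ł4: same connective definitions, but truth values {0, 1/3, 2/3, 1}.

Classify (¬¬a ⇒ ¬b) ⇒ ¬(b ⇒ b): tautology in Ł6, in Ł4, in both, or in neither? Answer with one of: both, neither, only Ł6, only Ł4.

In Ł6: at a = 0, b = 0 the value is 0 — not a tautology.
In Ł4: at a = 0, b = 0 the value is 0 — not a tautology.

neither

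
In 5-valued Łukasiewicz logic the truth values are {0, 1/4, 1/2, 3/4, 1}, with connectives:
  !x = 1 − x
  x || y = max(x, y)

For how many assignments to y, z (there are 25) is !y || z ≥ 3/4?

value 1: 9 assignments (counts)
value 3/4: 7 assignments (counts)
value 1/2: 5 assignments
value 1/4: 3 assignments
value 0: 1 assignment
So 16 of the 25 assignments meet the threshold.

16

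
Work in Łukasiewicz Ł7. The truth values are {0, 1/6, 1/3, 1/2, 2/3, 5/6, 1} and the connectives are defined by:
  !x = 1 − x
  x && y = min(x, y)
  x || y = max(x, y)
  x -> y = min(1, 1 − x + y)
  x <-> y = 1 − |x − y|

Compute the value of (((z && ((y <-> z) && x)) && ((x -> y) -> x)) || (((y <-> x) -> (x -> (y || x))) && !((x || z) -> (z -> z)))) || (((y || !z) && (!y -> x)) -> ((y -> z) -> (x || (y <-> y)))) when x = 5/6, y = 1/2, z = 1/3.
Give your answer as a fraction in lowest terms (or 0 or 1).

y <-> z = 1/2 <-> 1/3 = 5/6
(y <-> z) && x = 5/6 && 5/6 = 5/6
z && ((y <-> z) && x) = 1/3 && 5/6 = 1/3
x -> y = 5/6 -> 1/2 = 2/3
(x -> y) -> x = 2/3 -> 5/6 = 1
(z && ((y <-> z) && x)) && ((x -> y) -> x) = 1/3 && 1 = 1/3
y <-> x = 1/2 <-> 5/6 = 2/3
y || x = 1/2 || 5/6 = 5/6
x -> (y || x) = 5/6 -> 5/6 = 1
(y <-> x) -> (x -> (y || x)) = 2/3 -> 1 = 1
x || z = 5/6 || 1/3 = 5/6
z -> z = 1/3 -> 1/3 = 1
(x || z) -> (z -> z) = 5/6 -> 1 = 1
!((x || z) -> (z -> z)) = !1 = 0
((y <-> x) -> (x -> (y || x))) && !((x || z) -> (z -> z)) = 1 && 0 = 0
((z && ((y <-> z) && x)) && ((x -> y) -> x)) || (((y <-> x) -> (x -> (y || x))) && !((x || z) -> (z -> z))) = 1/3 || 0 = 1/3
!z = !1/3 = 2/3
y || !z = 1/2 || 2/3 = 2/3
!y = !1/2 = 1/2
!y -> x = 1/2 -> 5/6 = 1
(y || !z) && (!y -> x) = 2/3 && 1 = 2/3
y -> z = 1/2 -> 1/3 = 5/6
y <-> y = 1/2 <-> 1/2 = 1
x || (y <-> y) = 5/6 || 1 = 1
(y -> z) -> (x || (y <-> y)) = 5/6 -> 1 = 1
((y || !z) && (!y -> x)) -> ((y -> z) -> (x || (y <-> y))) = 2/3 -> 1 = 1
(((z && ((y <-> z) && x)) && ((x -> y) -> x)) || (((y <-> x) -> (x -> (y || x))) && !((x || z) -> (z -> z)))) || (((y || !z) && (!y -> x)) -> ((y -> z) -> (x || (y <-> y)))) = 1/3 || 1 = 1

1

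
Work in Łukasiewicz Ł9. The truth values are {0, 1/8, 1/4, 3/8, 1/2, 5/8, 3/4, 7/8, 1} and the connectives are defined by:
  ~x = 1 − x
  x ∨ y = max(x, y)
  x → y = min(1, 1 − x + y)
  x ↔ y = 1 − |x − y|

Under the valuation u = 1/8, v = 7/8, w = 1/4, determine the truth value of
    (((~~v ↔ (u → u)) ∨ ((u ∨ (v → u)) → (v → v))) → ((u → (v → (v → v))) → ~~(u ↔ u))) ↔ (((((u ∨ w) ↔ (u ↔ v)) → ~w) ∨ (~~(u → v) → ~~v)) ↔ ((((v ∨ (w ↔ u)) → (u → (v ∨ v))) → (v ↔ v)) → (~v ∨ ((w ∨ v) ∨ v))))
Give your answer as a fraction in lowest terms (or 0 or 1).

~v = ~7/8 = 1/8
~~v = ~1/8 = 7/8
u → u = 1/8 → 1/8 = 1
~~v ↔ (u → u) = 7/8 ↔ 1 = 7/8
v → u = 7/8 → 1/8 = 1/4
u ∨ (v → u) = 1/8 ∨ 1/4 = 1/4
v → v = 7/8 → 7/8 = 1
(u ∨ (v → u)) → (v → v) = 1/4 → 1 = 1
(~~v ↔ (u → u)) ∨ ((u ∨ (v → u)) → (v → v)) = 7/8 ∨ 1 = 1
v → v = 7/8 → 7/8 = 1
v → (v → v) = 7/8 → 1 = 1
u → (v → (v → v)) = 1/8 → 1 = 1
u ↔ u = 1/8 ↔ 1/8 = 1
~(u ↔ u) = ~1 = 0
~~(u ↔ u) = ~0 = 1
(u → (v → (v → v))) → ~~(u ↔ u) = 1 → 1 = 1
((~~v ↔ (u → u)) ∨ ((u ∨ (v → u)) → (v → v))) → ((u → (v → (v → v))) → ~~(u ↔ u)) = 1 → 1 = 1
u ∨ w = 1/8 ∨ 1/4 = 1/4
u ↔ v = 1/8 ↔ 7/8 = 1/4
(u ∨ w) ↔ (u ↔ v) = 1/4 ↔ 1/4 = 1
~w = ~1/4 = 3/4
((u ∨ w) ↔ (u ↔ v)) → ~w = 1 → 3/4 = 3/4
u → v = 1/8 → 7/8 = 1
~(u → v) = ~1 = 0
~~(u → v) = ~0 = 1
~v = ~7/8 = 1/8
~~v = ~1/8 = 7/8
~~(u → v) → ~~v = 1 → 7/8 = 7/8
(((u ∨ w) ↔ (u ↔ v)) → ~w) ∨ (~~(u → v) → ~~v) = 3/4 ∨ 7/8 = 7/8
w ↔ u = 1/4 ↔ 1/8 = 7/8
v ∨ (w ↔ u) = 7/8 ∨ 7/8 = 7/8
v ∨ v = 7/8 ∨ 7/8 = 7/8
u → (v ∨ v) = 1/8 → 7/8 = 1
(v ∨ (w ↔ u)) → (u → (v ∨ v)) = 7/8 → 1 = 1
v ↔ v = 7/8 ↔ 7/8 = 1
((v ∨ (w ↔ u)) → (u → (v ∨ v))) → (v ↔ v) = 1 → 1 = 1
~v = ~7/8 = 1/8
w ∨ v = 1/4 ∨ 7/8 = 7/8
(w ∨ v) ∨ v = 7/8 ∨ 7/8 = 7/8
~v ∨ ((w ∨ v) ∨ v) = 1/8 ∨ 7/8 = 7/8
(((v ∨ (w ↔ u)) → (u → (v ∨ v))) → (v ↔ v)) → (~v ∨ ((w ∨ v) ∨ v)) = 1 → 7/8 = 7/8
((((u ∨ w) ↔ (u ↔ v)) → ~w) ∨ (~~(u → v) → ~~v)) ↔ ((((v ∨ (w ↔ u)) → (u → (v ∨ v))) → (v ↔ v)) → (~v ∨ ((w ∨ v) ∨ v))) = 7/8 ↔ 7/8 = 1
(((~~v ↔ (u → u)) ∨ ((u ∨ (v → u)) → (v → v))) → ((u → (v → (v → v))) → ~~(u ↔ u))) ↔ (((((u ∨ w) ↔ (u ↔ v)) → ~w) ∨ (~~(u → v) → ~~v)) ↔ ((((v ∨ (w ↔ u)) → (u → (v ∨ v))) → (v ↔ v)) → (~v ∨ ((w ∨ v) ∨ v)))) = 1 ↔ 1 = 1

1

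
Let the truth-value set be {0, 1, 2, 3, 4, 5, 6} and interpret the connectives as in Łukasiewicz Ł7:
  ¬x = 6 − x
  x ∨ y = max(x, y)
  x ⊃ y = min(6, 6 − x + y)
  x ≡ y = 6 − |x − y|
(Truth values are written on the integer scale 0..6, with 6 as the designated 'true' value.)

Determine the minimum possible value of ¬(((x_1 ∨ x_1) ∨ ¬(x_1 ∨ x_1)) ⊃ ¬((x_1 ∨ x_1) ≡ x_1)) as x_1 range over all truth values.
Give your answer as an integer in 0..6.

Take x_1 = 3:
x_1 ∨ x_1 = 3 ∨ 3 = 3
x_1 ∨ x_1 = 3 ∨ 3 = 3
¬(x_1 ∨ x_1) = ¬3 = 3
(x_1 ∨ x_1) ∨ ¬(x_1 ∨ x_1) = 3 ∨ 3 = 3
x_1 ∨ x_1 = 3 ∨ 3 = 3
(x_1 ∨ x_1) ≡ x_1 = 3 ≡ 3 = 6
¬((x_1 ∨ x_1) ≡ x_1) = ¬6 = 0
((x_1 ∨ x_1) ∨ ¬(x_1 ∨ x_1)) ⊃ ¬((x_1 ∨ x_1) ≡ x_1) = 3 ⊃ 0 = 3
¬(((x_1 ∨ x_1) ∨ ¬(x_1 ∨ x_1)) ⊃ ¬((x_1 ∨ x_1) ≡ x_1)) = ¬3 = 3
No assignment yields a value below 3, so this is the minimum.

3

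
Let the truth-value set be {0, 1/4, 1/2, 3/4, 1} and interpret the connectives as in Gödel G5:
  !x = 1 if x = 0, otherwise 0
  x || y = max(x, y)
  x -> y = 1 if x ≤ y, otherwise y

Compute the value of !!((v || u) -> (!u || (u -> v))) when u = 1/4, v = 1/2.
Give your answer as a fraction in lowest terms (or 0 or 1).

1

v || u = 1/2 || 1/4 = 1/2
!u = !1/4 = 0
u -> v = 1/4 -> 1/2 = 1
!u || (u -> v) = 0 || 1 = 1
(v || u) -> (!u || (u -> v)) = 1/2 -> 1 = 1
!((v || u) -> (!u || (u -> v))) = !1 = 0
!!((v || u) -> (!u || (u -> v))) = !0 = 1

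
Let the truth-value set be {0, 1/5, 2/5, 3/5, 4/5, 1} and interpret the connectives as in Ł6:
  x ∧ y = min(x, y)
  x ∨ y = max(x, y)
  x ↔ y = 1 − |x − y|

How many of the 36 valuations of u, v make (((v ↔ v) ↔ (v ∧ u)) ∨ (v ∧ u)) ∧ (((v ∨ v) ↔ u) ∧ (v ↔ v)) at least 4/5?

value 1: 1 assignment (counts)
value 4/5: 3 assignments (counts)
value 3/5: 5 assignments
value 2/5: 7 assignments
value 1/5: 9 assignments
value 0: 11 assignments
So 4 of the 36 assignments meet the threshold.

4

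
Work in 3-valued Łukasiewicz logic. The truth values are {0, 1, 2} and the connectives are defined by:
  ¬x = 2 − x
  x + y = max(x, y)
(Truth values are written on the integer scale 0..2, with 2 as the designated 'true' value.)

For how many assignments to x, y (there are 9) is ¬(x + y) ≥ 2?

1

x = 0, y = 0 ↦ 2  ≥
x = 0, y = 1 ↦ 1  <
x = 0, y = 2 ↦ 0  <
x = 1, y = 0 ↦ 1  <
x = 1, y = 1 ↦ 1  <
x = 1, y = 2 ↦ 0  <
x = 2, y = 0 ↦ 0  <
x = 2, y = 1 ↦ 0  <
x = 2, y = 2 ↦ 0  <
So 1 of the 9 assignments meets the threshold.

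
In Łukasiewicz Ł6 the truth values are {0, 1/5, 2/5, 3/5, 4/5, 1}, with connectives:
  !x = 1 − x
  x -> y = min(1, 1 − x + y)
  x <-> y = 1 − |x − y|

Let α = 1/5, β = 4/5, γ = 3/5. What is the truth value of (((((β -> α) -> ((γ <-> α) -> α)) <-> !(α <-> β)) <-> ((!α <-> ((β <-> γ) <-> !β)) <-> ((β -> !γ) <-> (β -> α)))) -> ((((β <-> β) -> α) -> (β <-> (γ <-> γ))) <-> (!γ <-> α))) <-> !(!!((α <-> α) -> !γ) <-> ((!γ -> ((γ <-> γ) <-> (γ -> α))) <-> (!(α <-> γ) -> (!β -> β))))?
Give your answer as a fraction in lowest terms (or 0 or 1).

3/5

β -> α = 4/5 -> 1/5 = 2/5
γ <-> α = 3/5 <-> 1/5 = 3/5
(γ <-> α) -> α = 3/5 -> 1/5 = 3/5
(β -> α) -> ((γ <-> α) -> α) = 2/5 -> 3/5 = 1
α <-> β = 1/5 <-> 4/5 = 2/5
!(α <-> β) = !2/5 = 3/5
((β -> α) -> ((γ <-> α) -> α)) <-> !(α <-> β) = 1 <-> 3/5 = 3/5
!α = !1/5 = 4/5
β <-> γ = 4/5 <-> 3/5 = 4/5
!β = !4/5 = 1/5
(β <-> γ) <-> !β = 4/5 <-> 1/5 = 2/5
!α <-> ((β <-> γ) <-> !β) = 4/5 <-> 2/5 = 3/5
!γ = !3/5 = 2/5
β -> !γ = 4/5 -> 2/5 = 3/5
β -> α = 4/5 -> 1/5 = 2/5
(β -> !γ) <-> (β -> α) = 3/5 <-> 2/5 = 4/5
(!α <-> ((β <-> γ) <-> !β)) <-> ((β -> !γ) <-> (β -> α)) = 3/5 <-> 4/5 = 4/5
(((β -> α) -> ((γ <-> α) -> α)) <-> !(α <-> β)) <-> ((!α <-> ((β <-> γ) <-> !β)) <-> ((β -> !γ) <-> (β -> α))) = 3/5 <-> 4/5 = 4/5
β <-> β = 4/5 <-> 4/5 = 1
(β <-> β) -> α = 1 -> 1/5 = 1/5
γ <-> γ = 3/5 <-> 3/5 = 1
β <-> (γ <-> γ) = 4/5 <-> 1 = 4/5
((β <-> β) -> α) -> (β <-> (γ <-> γ)) = 1/5 -> 4/5 = 1
!γ = !3/5 = 2/5
!γ <-> α = 2/5 <-> 1/5 = 4/5
(((β <-> β) -> α) -> (β <-> (γ <-> γ))) <-> (!γ <-> α) = 1 <-> 4/5 = 4/5
((((β -> α) -> ((γ <-> α) -> α)) <-> !(α <-> β)) <-> ((!α <-> ((β <-> γ) <-> !β)) <-> ((β -> !γ) <-> (β -> α)))) -> ((((β <-> β) -> α) -> (β <-> (γ <-> γ))) <-> (!γ <-> α)) = 4/5 -> 4/5 = 1
α <-> α = 1/5 <-> 1/5 = 1
!γ = !3/5 = 2/5
(α <-> α) -> !γ = 1 -> 2/5 = 2/5
!((α <-> α) -> !γ) = !2/5 = 3/5
!!((α <-> α) -> !γ) = !3/5 = 2/5
!γ = !3/5 = 2/5
γ <-> γ = 3/5 <-> 3/5 = 1
γ -> α = 3/5 -> 1/5 = 3/5
(γ <-> γ) <-> (γ -> α) = 1 <-> 3/5 = 3/5
!γ -> ((γ <-> γ) <-> (γ -> α)) = 2/5 -> 3/5 = 1
α <-> γ = 1/5 <-> 3/5 = 3/5
!(α <-> γ) = !3/5 = 2/5
!β = !4/5 = 1/5
!β -> β = 1/5 -> 4/5 = 1
!(α <-> γ) -> (!β -> β) = 2/5 -> 1 = 1
(!γ -> ((γ <-> γ) <-> (γ -> α))) <-> (!(α <-> γ) -> (!β -> β)) = 1 <-> 1 = 1
!!((α <-> α) -> !γ) <-> ((!γ -> ((γ <-> γ) <-> (γ -> α))) <-> (!(α <-> γ) -> (!β -> β))) = 2/5 <-> 1 = 2/5
!(!!((α <-> α) -> !γ) <-> ((!γ -> ((γ <-> γ) <-> (γ -> α))) <-> (!(α <-> γ) -> (!β -> β)))) = !2/5 = 3/5
(((((β -> α) -> ((γ <-> α) -> α)) <-> !(α <-> β)) <-> ((!α <-> ((β <-> γ) <-> !β)) <-> ((β -> !γ) <-> (β -> α)))) -> ((((β <-> β) -> α) -> (β <-> (γ <-> γ))) <-> (!γ <-> α))) <-> !(!!((α <-> α) -> !γ) <-> ((!γ -> ((γ <-> γ) <-> (γ -> α))) <-> (!(α <-> γ) -> (!β -> β)))) = 1 <-> 3/5 = 3/5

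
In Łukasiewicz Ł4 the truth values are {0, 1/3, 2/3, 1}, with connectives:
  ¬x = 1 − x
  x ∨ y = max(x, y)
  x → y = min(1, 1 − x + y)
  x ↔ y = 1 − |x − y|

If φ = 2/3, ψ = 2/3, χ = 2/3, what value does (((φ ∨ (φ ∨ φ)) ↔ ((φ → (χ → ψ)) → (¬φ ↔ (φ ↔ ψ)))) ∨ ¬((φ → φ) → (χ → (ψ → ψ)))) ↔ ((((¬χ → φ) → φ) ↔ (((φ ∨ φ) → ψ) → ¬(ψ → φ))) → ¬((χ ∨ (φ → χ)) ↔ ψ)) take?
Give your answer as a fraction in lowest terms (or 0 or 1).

2/3

φ ∨ φ = 2/3 ∨ 2/3 = 2/3
φ ∨ (φ ∨ φ) = 2/3 ∨ 2/3 = 2/3
χ → ψ = 2/3 → 2/3 = 1
φ → (χ → ψ) = 2/3 → 1 = 1
¬φ = ¬2/3 = 1/3
φ ↔ ψ = 2/3 ↔ 2/3 = 1
¬φ ↔ (φ ↔ ψ) = 1/3 ↔ 1 = 1/3
(φ → (χ → ψ)) → (¬φ ↔ (φ ↔ ψ)) = 1 → 1/3 = 1/3
(φ ∨ (φ ∨ φ)) ↔ ((φ → (χ → ψ)) → (¬φ ↔ (φ ↔ ψ))) = 2/3 ↔ 1/3 = 2/3
φ → φ = 2/3 → 2/3 = 1
ψ → ψ = 2/3 → 2/3 = 1
χ → (ψ → ψ) = 2/3 → 1 = 1
(φ → φ) → (χ → (ψ → ψ)) = 1 → 1 = 1
¬((φ → φ) → (χ → (ψ → ψ))) = ¬1 = 0
((φ ∨ (φ ∨ φ)) ↔ ((φ → (χ → ψ)) → (¬φ ↔ (φ ↔ ψ)))) ∨ ¬((φ → φ) → (χ → (ψ → ψ))) = 2/3 ∨ 0 = 2/3
¬χ = ¬2/3 = 1/3
¬χ → φ = 1/3 → 2/3 = 1
(¬χ → φ) → φ = 1 → 2/3 = 2/3
φ ∨ φ = 2/3 ∨ 2/3 = 2/3
(φ ∨ φ) → ψ = 2/3 → 2/3 = 1
ψ → φ = 2/3 → 2/3 = 1
¬(ψ → φ) = ¬1 = 0
((φ ∨ φ) → ψ) → ¬(ψ → φ) = 1 → 0 = 0
((¬χ → φ) → φ) ↔ (((φ ∨ φ) → ψ) → ¬(ψ → φ)) = 2/3 ↔ 0 = 1/3
φ → χ = 2/3 → 2/3 = 1
χ ∨ (φ → χ) = 2/3 ∨ 1 = 1
(χ ∨ (φ → χ)) ↔ ψ = 1 ↔ 2/3 = 2/3
¬((χ ∨ (φ → χ)) ↔ ψ) = ¬2/3 = 1/3
(((¬χ → φ) → φ) ↔ (((φ ∨ φ) → ψ) → ¬(ψ → φ))) → ¬((χ ∨ (φ → χ)) ↔ ψ) = 1/3 → 1/3 = 1
(((φ ∨ (φ ∨ φ)) ↔ ((φ → (χ → ψ)) → (¬φ ↔ (φ ↔ ψ)))) ∨ ¬((φ → φ) → (χ → (ψ → ψ)))) ↔ ((((¬χ → φ) → φ) ↔ (((φ ∨ φ) → ψ) → ¬(ψ → φ))) → ¬((χ ∨ (φ → χ)) ↔ ψ)) = 2/3 ↔ 1 = 2/3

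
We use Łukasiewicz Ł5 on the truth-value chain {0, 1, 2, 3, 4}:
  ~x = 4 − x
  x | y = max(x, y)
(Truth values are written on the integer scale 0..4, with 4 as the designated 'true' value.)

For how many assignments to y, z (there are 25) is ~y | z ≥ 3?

value 4: 9 assignments (counts)
value 3: 7 assignments (counts)
value 2: 5 assignments
value 1: 3 assignments
value 0: 1 assignment
So 16 of the 25 assignments meet the threshold.

16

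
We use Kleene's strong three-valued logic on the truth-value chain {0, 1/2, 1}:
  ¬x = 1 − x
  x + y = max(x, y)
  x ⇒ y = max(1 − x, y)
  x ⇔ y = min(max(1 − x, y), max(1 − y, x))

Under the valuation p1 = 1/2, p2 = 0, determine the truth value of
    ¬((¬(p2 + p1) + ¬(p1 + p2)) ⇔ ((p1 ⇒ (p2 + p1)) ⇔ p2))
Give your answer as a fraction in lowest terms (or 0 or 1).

1/2

p2 + p1 = 0 + 1/2 = 1/2
¬(p2 + p1) = ¬1/2 = 1/2
p1 + p2 = 1/2 + 0 = 1/2
¬(p1 + p2) = ¬1/2 = 1/2
¬(p2 + p1) + ¬(p1 + p2) = 1/2 + 1/2 = 1/2
p2 + p1 = 0 + 1/2 = 1/2
p1 ⇒ (p2 + p1) = 1/2 ⇒ 1/2 = 1/2
(p1 ⇒ (p2 + p1)) ⇔ p2 = 1/2 ⇔ 0 = 1/2
(¬(p2 + p1) + ¬(p1 + p2)) ⇔ ((p1 ⇒ (p2 + p1)) ⇔ p2) = 1/2 ⇔ 1/2 = 1/2
¬((¬(p2 + p1) + ¬(p1 + p2)) ⇔ ((p1 ⇒ (p2 + p1)) ⇔ p2)) = ¬1/2 = 1/2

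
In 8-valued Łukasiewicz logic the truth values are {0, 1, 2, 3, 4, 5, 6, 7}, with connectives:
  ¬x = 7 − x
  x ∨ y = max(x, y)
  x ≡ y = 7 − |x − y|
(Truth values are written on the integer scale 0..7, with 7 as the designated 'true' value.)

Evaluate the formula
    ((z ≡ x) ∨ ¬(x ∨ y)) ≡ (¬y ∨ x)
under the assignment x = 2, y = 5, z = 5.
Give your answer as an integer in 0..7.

z ≡ x = 5 ≡ 2 = 4
x ∨ y = 2 ∨ 5 = 5
¬(x ∨ y) = ¬5 = 2
(z ≡ x) ∨ ¬(x ∨ y) = 4 ∨ 2 = 4
¬y = ¬5 = 2
¬y ∨ x = 2 ∨ 2 = 2
((z ≡ x) ∨ ¬(x ∨ y)) ≡ (¬y ∨ x) = 4 ≡ 2 = 5

5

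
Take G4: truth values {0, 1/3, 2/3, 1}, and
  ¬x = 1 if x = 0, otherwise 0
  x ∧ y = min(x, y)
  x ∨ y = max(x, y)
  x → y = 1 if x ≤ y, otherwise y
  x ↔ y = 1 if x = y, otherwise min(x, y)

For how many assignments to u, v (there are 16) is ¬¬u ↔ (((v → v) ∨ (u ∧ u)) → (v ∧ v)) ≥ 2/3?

u = 0, v = 0 ↦ 1  ≥
u = 0, v = 1/3 ↦ 0  <
u = 0, v = 2/3 ↦ 0  <
u = 0, v = 1 ↦ 0  <
u = 1/3, v = 0 ↦ 0  <
u = 1/3, v = 1/3 ↦ 1/3  <
u = 1/3, v = 2/3 ↦ 2/3  ≥
u = 1/3, v = 1 ↦ 1  ≥
u = 2/3, v = 0 ↦ 0  <
u = 2/3, v = 1/3 ↦ 1/3  <
u = 2/3, v = 2/3 ↦ 2/3  ≥
u = 2/3, v = 1 ↦ 1  ≥
u = 1, v = 0 ↦ 0  <
u = 1, v = 1/3 ↦ 1/3  <
u = 1, v = 2/3 ↦ 2/3  ≥
u = 1, v = 1 ↦ 1  ≥
So 7 of the 16 assignments meet the threshold.

7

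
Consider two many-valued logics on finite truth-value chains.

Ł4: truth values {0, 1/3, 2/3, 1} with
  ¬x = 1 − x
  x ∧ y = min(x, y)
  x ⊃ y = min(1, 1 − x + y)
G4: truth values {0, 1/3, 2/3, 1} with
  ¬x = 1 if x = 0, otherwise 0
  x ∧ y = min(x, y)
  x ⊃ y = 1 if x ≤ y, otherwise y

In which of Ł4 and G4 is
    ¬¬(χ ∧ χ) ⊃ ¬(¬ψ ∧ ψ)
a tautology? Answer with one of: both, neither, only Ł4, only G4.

only G4

In Ł4: at ψ = 1/3, χ = 1 the value is 2/3 — not a tautology.
In G4: every assignment gives 1 — tautology.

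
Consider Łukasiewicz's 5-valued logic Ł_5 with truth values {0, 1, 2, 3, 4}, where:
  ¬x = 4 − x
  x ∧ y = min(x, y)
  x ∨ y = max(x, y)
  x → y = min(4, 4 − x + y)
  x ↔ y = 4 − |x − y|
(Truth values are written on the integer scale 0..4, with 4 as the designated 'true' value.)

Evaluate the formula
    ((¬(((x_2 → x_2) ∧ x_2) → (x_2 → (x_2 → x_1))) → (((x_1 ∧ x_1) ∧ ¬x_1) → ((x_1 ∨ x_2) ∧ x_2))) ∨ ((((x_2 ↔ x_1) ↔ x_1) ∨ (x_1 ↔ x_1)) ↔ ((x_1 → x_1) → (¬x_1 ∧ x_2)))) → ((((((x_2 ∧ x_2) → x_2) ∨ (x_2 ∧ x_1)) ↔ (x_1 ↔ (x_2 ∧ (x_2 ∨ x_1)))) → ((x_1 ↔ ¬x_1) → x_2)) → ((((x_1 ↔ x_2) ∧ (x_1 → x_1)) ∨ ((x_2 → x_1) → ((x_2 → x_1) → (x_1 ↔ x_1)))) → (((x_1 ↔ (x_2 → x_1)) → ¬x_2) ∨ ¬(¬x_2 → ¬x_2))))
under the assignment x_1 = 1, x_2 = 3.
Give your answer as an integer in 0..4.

x_2 → x_2 = 3 → 3 = 4
(x_2 → x_2) ∧ x_2 = 4 ∧ 3 = 3
x_2 → x_1 = 3 → 1 = 2
x_2 → (x_2 → x_1) = 3 → 2 = 3
((x_2 → x_2) ∧ x_2) → (x_2 → (x_2 → x_1)) = 3 → 3 = 4
¬(((x_2 → x_2) ∧ x_2) → (x_2 → (x_2 → x_1))) = ¬4 = 0
x_1 ∧ x_1 = 1 ∧ 1 = 1
¬x_1 = ¬1 = 3
(x_1 ∧ x_1) ∧ ¬x_1 = 1 ∧ 3 = 1
x_1 ∨ x_2 = 1 ∨ 3 = 3
(x_1 ∨ x_2) ∧ x_2 = 3 ∧ 3 = 3
((x_1 ∧ x_1) ∧ ¬x_1) → ((x_1 ∨ x_2) ∧ x_2) = 1 → 3 = 4
¬(((x_2 → x_2) ∧ x_2) → (x_2 → (x_2 → x_1))) → (((x_1 ∧ x_1) ∧ ¬x_1) → ((x_1 ∨ x_2) ∧ x_2)) = 0 → 4 = 4
x_2 ↔ x_1 = 3 ↔ 1 = 2
(x_2 ↔ x_1) ↔ x_1 = 2 ↔ 1 = 3
x_1 ↔ x_1 = 1 ↔ 1 = 4
((x_2 ↔ x_1) ↔ x_1) ∨ (x_1 ↔ x_1) = 3 ∨ 4 = 4
x_1 → x_1 = 1 → 1 = 4
¬x_1 = ¬1 = 3
¬x_1 ∧ x_2 = 3 ∧ 3 = 3
(x_1 → x_1) → (¬x_1 ∧ x_2) = 4 → 3 = 3
(((x_2 ↔ x_1) ↔ x_1) ∨ (x_1 ↔ x_1)) ↔ ((x_1 → x_1) → (¬x_1 ∧ x_2)) = 4 ↔ 3 = 3
(¬(((x_2 → x_2) ∧ x_2) → (x_2 → (x_2 → x_1))) → (((x_1 ∧ x_1) ∧ ¬x_1) → ((x_1 ∨ x_2) ∧ x_2))) ∨ ((((x_2 ↔ x_1) ↔ x_1) ∨ (x_1 ↔ x_1)) ↔ ((x_1 → x_1) → (¬x_1 ∧ x_2))) = 4 ∨ 3 = 4
x_2 ∧ x_2 = 3 ∧ 3 = 3
(x_2 ∧ x_2) → x_2 = 3 → 3 = 4
x_2 ∧ x_1 = 3 ∧ 1 = 1
((x_2 ∧ x_2) → x_2) ∨ (x_2 ∧ x_1) = 4 ∨ 1 = 4
x_2 ∨ x_1 = 3 ∨ 1 = 3
x_2 ∧ (x_2 ∨ x_1) = 3 ∧ 3 = 3
x_1 ↔ (x_2 ∧ (x_2 ∨ x_1)) = 1 ↔ 3 = 2
(((x_2 ∧ x_2) → x_2) ∨ (x_2 ∧ x_1)) ↔ (x_1 ↔ (x_2 ∧ (x_2 ∨ x_1))) = 4 ↔ 2 = 2
¬x_1 = ¬1 = 3
x_1 ↔ ¬x_1 = 1 ↔ 3 = 2
(x_1 ↔ ¬x_1) → x_2 = 2 → 3 = 4
((((x_2 ∧ x_2) → x_2) ∨ (x_2 ∧ x_1)) ↔ (x_1 ↔ (x_2 ∧ (x_2 ∨ x_1)))) → ((x_1 ↔ ¬x_1) → x_2) = 2 → 4 = 4
x_1 ↔ x_2 = 1 ↔ 3 = 2
x_1 → x_1 = 1 → 1 = 4
(x_1 ↔ x_2) ∧ (x_1 → x_1) = 2 ∧ 4 = 2
x_2 → x_1 = 3 → 1 = 2
x_2 → x_1 = 3 → 1 = 2
x_1 ↔ x_1 = 1 ↔ 1 = 4
(x_2 → x_1) → (x_1 ↔ x_1) = 2 → 4 = 4
(x_2 → x_1) → ((x_2 → x_1) → (x_1 ↔ x_1)) = 2 → 4 = 4
((x_1 ↔ x_2) ∧ (x_1 → x_1)) ∨ ((x_2 → x_1) → ((x_2 → x_1) → (x_1 ↔ x_1))) = 2 ∨ 4 = 4
x_2 → x_1 = 3 → 1 = 2
x_1 ↔ (x_2 → x_1) = 1 ↔ 2 = 3
¬x_2 = ¬3 = 1
(x_1 ↔ (x_2 → x_1)) → ¬x_2 = 3 → 1 = 2
¬x_2 = ¬3 = 1
¬x_2 = ¬3 = 1
¬x_2 → ¬x_2 = 1 → 1 = 4
¬(¬x_2 → ¬x_2) = ¬4 = 0
((x_1 ↔ (x_2 → x_1)) → ¬x_2) ∨ ¬(¬x_2 → ¬x_2) = 2 ∨ 0 = 2
(((x_1 ↔ x_2) ∧ (x_1 → x_1)) ∨ ((x_2 → x_1) → ((x_2 → x_1) → (x_1 ↔ x_1)))) → (((x_1 ↔ (x_2 → x_1)) → ¬x_2) ∨ ¬(¬x_2 → ¬x_2)) = 4 → 2 = 2
(((((x_2 ∧ x_2) → x_2) ∨ (x_2 ∧ x_1)) ↔ (x_1 ↔ (x_2 ∧ (x_2 ∨ x_1)))) → ((x_1 ↔ ¬x_1) → x_2)) → ((((x_1 ↔ x_2) ∧ (x_1 → x_1)) ∨ ((x_2 → x_1) → ((x_2 → x_1) → (x_1 ↔ x_1)))) → (((x_1 ↔ (x_2 → x_1)) → ¬x_2) ∨ ¬(¬x_2 → ¬x_2))) = 4 → 2 = 2
((¬(((x_2 → x_2) ∧ x_2) → (x_2 → (x_2 → x_1))) → (((x_1 ∧ x_1) ∧ ¬x_1) → ((x_1 ∨ x_2) ∧ x_2))) ∨ ((((x_2 ↔ x_1) ↔ x_1) ∨ (x_1 ↔ x_1)) ↔ ((x_1 → x_1) → (¬x_1 ∧ x_2)))) → ((((((x_2 ∧ x_2) → x_2) ∨ (x_2 ∧ x_1)) ↔ (x_1 ↔ (x_2 ∧ (x_2 ∨ x_1)))) → ((x_1 ↔ ¬x_1) → x_2)) → ((((x_1 ↔ x_2) ∧ (x_1 → x_1)) ∨ ((x_2 → x_1) → ((x_2 → x_1) → (x_1 ↔ x_1)))) → (((x_1 ↔ (x_2 → x_1)) → ¬x_2) ∨ ¬(¬x_2 → ¬x_2)))) = 4 → 2 = 2

2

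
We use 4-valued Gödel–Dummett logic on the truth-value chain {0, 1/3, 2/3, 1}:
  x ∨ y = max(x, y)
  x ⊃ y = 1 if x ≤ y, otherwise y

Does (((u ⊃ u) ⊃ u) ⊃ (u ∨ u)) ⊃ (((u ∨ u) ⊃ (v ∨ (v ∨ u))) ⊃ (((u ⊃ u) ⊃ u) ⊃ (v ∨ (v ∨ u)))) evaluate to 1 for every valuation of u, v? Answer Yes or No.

u = 0, v = 0 ↦ 1
u = 0, v = 1/3 ↦ 1
u = 0, v = 2/3 ↦ 1
u = 0, v = 1 ↦ 1
u = 1/3, v = 0 ↦ 1
u = 1/3, v = 1/3 ↦ 1
u = 1/3, v = 2/3 ↦ 1
u = 1/3, v = 1 ↦ 1
u = 2/3, v = 0 ↦ 1
u = 2/3, v = 1/3 ↦ 1
u = 2/3, v = 2/3 ↦ 1
u = 2/3, v = 1 ↦ 1
u = 1, v = 0 ↦ 1
u = 1, v = 1/3 ↦ 1
u = 1, v = 2/3 ↦ 1
u = 1, v = 1 ↦ 1
Every assignment gives a value ≥ 1.

Yes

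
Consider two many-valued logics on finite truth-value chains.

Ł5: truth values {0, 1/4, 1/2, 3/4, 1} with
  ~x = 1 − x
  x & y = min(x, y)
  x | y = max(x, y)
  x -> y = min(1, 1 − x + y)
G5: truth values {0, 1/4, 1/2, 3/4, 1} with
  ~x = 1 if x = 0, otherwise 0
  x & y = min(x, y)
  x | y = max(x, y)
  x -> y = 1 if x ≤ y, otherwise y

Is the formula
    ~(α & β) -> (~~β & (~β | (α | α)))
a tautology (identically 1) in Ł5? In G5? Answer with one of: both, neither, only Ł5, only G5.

neither

In Ł5: at α = 0, β = 0 the value is 0 — not a tautology.
In G5: at α = 0, β = 0 the value is 0 — not a tautology.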